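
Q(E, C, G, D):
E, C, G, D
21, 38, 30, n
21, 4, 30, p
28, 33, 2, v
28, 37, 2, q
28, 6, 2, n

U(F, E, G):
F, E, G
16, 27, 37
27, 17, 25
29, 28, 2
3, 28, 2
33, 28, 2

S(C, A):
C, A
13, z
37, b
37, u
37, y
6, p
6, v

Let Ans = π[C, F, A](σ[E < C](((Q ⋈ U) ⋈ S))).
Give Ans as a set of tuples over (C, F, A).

Natural join on E, G: {(28, 33, 2, v, 29), (28, 33, 2, v, 3), (28, 33, 2, v, 33), (28, 37, 2, q, 29), (28, 37, 2, q, 3), (28, 37, 2, q, 33), (28, 6, 2, n, 29), (28, 6, 2, n, 3), (28, 6, 2, n, 33)}
Natural join on C: {(28, 37, 2, q, 29, b), (28, 37, 2, q, 29, u), (28, 37, 2, q, 29, y), (28, 37, 2, q, 3, b), (28, 37, 2, q, 3, u), (28, 37, 2, q, 3, y), (28, 37, 2, q, 33, b), (28, 37, 2, q, 33, u), (28, 37, 2, q, 33, y), (28, 6, 2, n, 29, p), (28, 6, 2, n, 29, v), (28, 6, 2, n, 3, p), (28, 6, 2, n, 3, v), (28, 6, 2, n, 33, p), (28, 6, 2, n, 33, v)}
Apply σ_{E < C}; surviving tuples: {(28, 37, 2, q, 29, b), (28, 37, 2, q, 29, u), (28, 37, 2, q, 29, y), (28, 37, 2, q, 3, b), (28, 37, 2, q, 3, u), (28, 37, 2, q, 3, y), (28, 37, 2, q, 33, b), (28, 37, 2, q, 33, u), (28, 37, 2, q, 33, y)}
π[C, F, A]: project onto (C, F, A) → {(37, 29, b), (37, 29, u), (37, 29, y), (37, 3, b), (37, 3, u), (37, 3, y), (37, 33, b), (37, 33, u), (37, 33, y)}

{(37, 29, b), (37, 29, u), (37, 29, y), (37, 3, b), (37, 3, u), (37, 3, y), (37, 33, b), (37, 33, u), (37, 33, y)}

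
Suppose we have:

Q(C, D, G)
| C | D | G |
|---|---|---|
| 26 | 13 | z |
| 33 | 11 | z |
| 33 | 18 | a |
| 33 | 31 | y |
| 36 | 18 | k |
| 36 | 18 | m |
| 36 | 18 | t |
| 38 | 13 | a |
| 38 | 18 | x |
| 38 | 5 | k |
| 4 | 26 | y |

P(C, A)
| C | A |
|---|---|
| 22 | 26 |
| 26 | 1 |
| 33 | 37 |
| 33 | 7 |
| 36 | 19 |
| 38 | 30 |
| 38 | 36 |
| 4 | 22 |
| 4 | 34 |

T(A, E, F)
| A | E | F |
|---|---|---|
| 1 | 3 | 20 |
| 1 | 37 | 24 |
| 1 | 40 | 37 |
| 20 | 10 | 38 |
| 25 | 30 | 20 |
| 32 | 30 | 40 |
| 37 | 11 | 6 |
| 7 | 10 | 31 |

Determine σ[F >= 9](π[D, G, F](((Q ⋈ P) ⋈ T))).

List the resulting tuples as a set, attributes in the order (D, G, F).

{(11, z, 31), (13, z, 20), (13, z, 24), (13, z, 37), (18, a, 31), (31, y, 31)}

Natural join on C: {(26, 13, z, 1), (33, 11, z, 37), (33, 11, z, 7), (33, 18, a, 37), (33, 18, a, 7), (33, 31, y, 37), (33, 31, y, 7), (36, 18, k, 19), (36, 18, m, 19), (36, 18, t, 19), (38, 13, a, 30), (38, 13, a, 36), (38, 18, x, 30), (38, 18, x, 36), (38, 5, k, 30), (38, 5, k, 36), (4, 26, y, 22), (4, 26, y, 34)}
Natural join on A: {(26, 13, z, 1, 3, 20), (26, 13, z, 1, 37, 24), (26, 13, z, 1, 40, 37), (33, 11, z, 37, 11, 6), (33, 11, z, 7, 10, 31), (33, 18, a, 37, 11, 6), (33, 18, a, 7, 10, 31), (33, 31, y, 37, 11, 6), (33, 31, y, 7, 10, 31)}
Keep only column(s) D, G, F: {(11, z, 31), (11, z, 6), (13, z, 20), (13, z, 24), (13, z, 37), (18, a, 31), (18, a, 6), (31, y, 31), (31, y, 6)}
Apply σ_{F >= 9}; surviving tuples: {(11, z, 31), (13, z, 20), (13, z, 24), (13, z, 37), (18, a, 31), (31, y, 31)}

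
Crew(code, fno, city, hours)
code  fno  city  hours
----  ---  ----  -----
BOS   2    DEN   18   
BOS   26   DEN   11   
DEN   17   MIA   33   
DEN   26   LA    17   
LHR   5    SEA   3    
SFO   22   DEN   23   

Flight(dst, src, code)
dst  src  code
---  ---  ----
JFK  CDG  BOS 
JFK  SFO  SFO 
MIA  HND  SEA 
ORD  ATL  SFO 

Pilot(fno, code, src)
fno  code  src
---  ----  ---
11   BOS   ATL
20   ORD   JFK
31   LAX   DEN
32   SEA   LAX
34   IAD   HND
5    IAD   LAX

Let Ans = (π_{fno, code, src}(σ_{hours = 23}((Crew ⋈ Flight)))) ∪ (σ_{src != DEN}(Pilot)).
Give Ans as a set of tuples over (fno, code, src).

Crew ⋈ Flight (natural join on code): {(BOS, 2, DEN, 18, JFK, CDG), (BOS, 26, DEN, 11, JFK, CDG), (SFO, 22, DEN, 23, JFK, SFO), (SFO, 22, DEN, 23, ORD, ATL)}
Filtering on hours = 23 leaves {(SFO, 22, DEN, 23, JFK, SFO), (SFO, 22, DEN, 23, ORD, ATL)}.
π_{fno, code, src} gives {(22, SFO, ATL), (22, SFO, SFO)}.
Filtering on src != DEN leaves {(11, BOS, ATL), (20, ORD, JFK), (32, SEA, LAX), (34, IAD, HND), (5, IAD, LAX)}.
Taking the union: {(11, BOS, ATL), (20, ORD, JFK), (22, SFO, ATL), (22, SFO, SFO), (32, SEA, LAX), (34, IAD, HND), (5, IAD, LAX)}

{(11, BOS, ATL), (20, ORD, JFK), (22, SFO, ATL), (22, SFO, SFO), (32, SEA, LAX), (34, IAD, HND), (5, IAD, LAX)}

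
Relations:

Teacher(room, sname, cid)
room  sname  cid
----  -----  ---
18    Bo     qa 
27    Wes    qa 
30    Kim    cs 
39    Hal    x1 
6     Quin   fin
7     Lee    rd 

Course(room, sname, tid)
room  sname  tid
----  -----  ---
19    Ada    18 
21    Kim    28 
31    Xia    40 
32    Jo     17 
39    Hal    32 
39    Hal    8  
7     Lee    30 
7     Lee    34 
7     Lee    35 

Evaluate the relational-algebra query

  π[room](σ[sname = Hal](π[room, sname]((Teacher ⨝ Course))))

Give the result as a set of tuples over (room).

Teacher ⋈ Course (natural join on room, sname): {(39, Hal, x1, 32), (39, Hal, x1, 8), (7, Lee, rd, 30), (7, Lee, rd, 34), (7, Lee, rd, 35)}
π_{room, sname} gives {(39, Hal), (7, Lee)} (3 duplicate(s) eliminated).
Selection sname = Hal: {(39, Hal)}
π_{room} gives {39}.

{39}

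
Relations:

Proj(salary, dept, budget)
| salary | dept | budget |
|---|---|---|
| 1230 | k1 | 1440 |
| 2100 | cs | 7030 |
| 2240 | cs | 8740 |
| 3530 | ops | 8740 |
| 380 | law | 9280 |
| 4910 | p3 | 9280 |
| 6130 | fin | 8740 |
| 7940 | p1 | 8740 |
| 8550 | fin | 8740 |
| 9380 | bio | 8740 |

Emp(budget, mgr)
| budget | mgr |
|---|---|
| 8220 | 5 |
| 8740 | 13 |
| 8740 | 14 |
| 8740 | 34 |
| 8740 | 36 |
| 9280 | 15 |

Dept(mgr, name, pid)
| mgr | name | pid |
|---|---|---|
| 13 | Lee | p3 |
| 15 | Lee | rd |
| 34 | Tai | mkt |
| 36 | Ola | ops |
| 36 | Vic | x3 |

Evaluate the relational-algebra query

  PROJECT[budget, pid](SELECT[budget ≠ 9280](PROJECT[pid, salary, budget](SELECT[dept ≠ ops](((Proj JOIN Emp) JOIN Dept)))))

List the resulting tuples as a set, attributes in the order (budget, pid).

{(8740, mkt), (8740, ops), (8740, p3), (8740, x3)}

Joining Proj and Emp on budget yields {(2240, cs, 8740, 13), (2240, cs, 8740, 14), (2240, cs, 8740, 34), (2240, cs, 8740, 36), (3530, ops, 8740, 13), (3530, ops, 8740, 14), (3530, ops, 8740, 34), (3530, ops, 8740, 36), (380, law, 9280, 15), (4910, p3, 9280, 15), (6130, fin, 8740, 13), (6130, fin, 8740, 14), (6130, fin, 8740, 34), (6130, fin, 8740, 36), (7940, p1, 8740, 13), (7940, p1, 8740, 14), (7940, p1, 8740, 34), (7940, p1, 8740, 36), (8550, fin, 8740, 13), (8550, fin, 8740, 14), (8550, fin, 8740, 34), (8550, fin, 8740, 36), (9380, bio, 8740, 13), (9380, bio, 8740, 14), (9380, bio, 8740, 34), (9380, bio, 8740, 36)}.
Joining (Proj JOIN Emp) and Dept on mgr yields {(2240, cs, 8740, 13, Lee, p3), (2240, cs, 8740, 34, Tai, mkt), (2240, cs, 8740, 36, Ola, ops), (2240, cs, 8740, 36, Vic, x3), (3530, ops, 8740, 13, Lee, p3), (3530, ops, 8740, 34, Tai, mkt), (3530, ops, 8740, 36, Ola, ops), (3530, ops, 8740, 36, Vic, x3), (380, law, 9280, 15, Lee, rd), (4910, p3, 9280, 15, Lee, rd), (6130, fin, 8740, 13, Lee, p3), (6130, fin, 8740, 34, Tai, mkt), (6130, fin, 8740, 36, Ola, ops), (6130, fin, 8740, 36, Vic, x3), (7940, p1, 8740, 13, Lee, p3), (7940, p1, 8740, 34, Tai, mkt), (7940, p1, 8740, 36, Ola, ops), (7940, p1, 8740, 36, Vic, x3), (8550, fin, 8740, 13, Lee, p3), (8550, fin, 8740, 34, Tai, mkt), (8550, fin, 8740, 36, Ola, ops), (8550, fin, 8740, 36, Vic, x3), (9380, bio, 8740, 13, Lee, p3), (9380, bio, 8740, 34, Tai, mkt), (9380, bio, 8740, 36, Ola, ops), (9380, bio, 8740, 36, Vic, x3)}.
Apply σ_{dept ≠ ops}; surviving tuples: {(2240, cs, 8740, 13, Lee, p3), (2240, cs, 8740, 34, Tai, mkt), (2240, cs, 8740, 36, Ola, ops), (2240, cs, 8740, 36, Vic, x3), (380, law, 9280, 15, Lee, rd), (4910, p3, 9280, 15, Lee, rd), (6130, fin, 8740, 13, Lee, p3), (6130, fin, 8740, 34, Tai, mkt), (6130, fin, 8740, 36, Ola, ops), (6130, fin, 8740, 36, Vic, x3), (7940, p1, 8740, 13, Lee, p3), (7940, p1, 8740, 34, Tai, mkt), (7940, p1, 8740, 36, Ola, ops), (7940, p1, 8740, 36, Vic, x3), (8550, fin, 8740, 13, Lee, p3), (8550, fin, 8740, 34, Tai, mkt), (8550, fin, 8740, 36, Ola, ops), (8550, fin, 8740, 36, Vic, x3), (9380, bio, 8740, 13, Lee, p3), (9380, bio, 8740, 34, Tai, mkt), (9380, bio, 8740, 36, Ola, ops), (9380, bio, 8740, 36, Vic, x3)}
Keep only column(s) pid, salary, budget: {(mkt, 2240, 8740), (mkt, 6130, 8740), (mkt, 7940, 8740), (mkt, 8550, 8740), (mkt, 9380, 8740), (ops, 2240, 8740), (ops, 6130, 8740), (ops, 7940, 8740), (ops, 8550, 8740), (ops, 9380, 8740), (p3, 2240, 8740), (p3, 6130, 8740), (p3, 7940, 8740), (p3, 8550, 8740), (p3, 9380, 8740), (rd, 380, 9280), (rd, 4910, 9280), (x3, 2240, 8740), (x3, 6130, 8740), (x3, 7940, 8740), (x3, 8550, 8740), (x3, 9380, 8740)}
Apply σ_{budget ≠ 9280}; surviving tuples: {(mkt, 2240, 8740), (mkt, 6130, 8740), (mkt, 7940, 8740), (mkt, 8550, 8740), (mkt, 9380, 8740), (ops, 2240, 8740), (ops, 6130, 8740), (ops, 7940, 8740), (ops, 8550, 8740), (ops, 9380, 8740), (p3, 2240, 8740), (p3, 6130, 8740), (p3, 7940, 8740), (p3, 8550, 8740), (p3, 9380, 8740), (x3, 2240, 8740), (x3, 6130, 8740), (x3, 7940, 8740), (x3, 8550, 8740), (x3, 9380, 8740)}
Keep only column(s) budget, pid (16 duplicate(s) eliminated): {(8740, mkt), (8740, ops), (8740, p3), (8740, x3)}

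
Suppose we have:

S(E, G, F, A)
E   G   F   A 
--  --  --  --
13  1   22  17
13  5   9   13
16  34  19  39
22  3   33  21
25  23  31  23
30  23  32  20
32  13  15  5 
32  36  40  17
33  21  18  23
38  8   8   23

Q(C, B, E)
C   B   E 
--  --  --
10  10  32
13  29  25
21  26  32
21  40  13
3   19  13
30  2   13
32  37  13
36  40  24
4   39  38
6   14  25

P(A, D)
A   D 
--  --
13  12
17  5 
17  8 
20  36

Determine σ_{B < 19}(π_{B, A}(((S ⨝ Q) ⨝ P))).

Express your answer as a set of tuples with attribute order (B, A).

{(10, 17), (2, 13), (2, 17)}

Natural join on E: {(13, 1, 22, 17, 21, 40), (13, 1, 22, 17, 3, 19), (13, 1, 22, 17, 30, 2), (13, 1, 22, 17, 32, 37), (13, 5, 9, 13, 21, 40), (13, 5, 9, 13, 3, 19), (13, 5, 9, 13, 30, 2), (13, 5, 9, 13, 32, 37), (25, 23, 31, 23, 13, 29), (25, 23, 31, 23, 6, 14), (32, 13, 15, 5, 10, 10), (32, 13, 15, 5, 21, 26), (32, 36, 40, 17, 10, 10), (32, 36, 40, 17, 21, 26), (38, 8, 8, 23, 4, 39)}
Natural join on A: {(13, 1, 22, 17, 21, 40, 5), (13, 1, 22, 17, 21, 40, 8), (13, 1, 22, 17, 3, 19, 5), (13, 1, 22, 17, 3, 19, 8), (13, 1, 22, 17, 30, 2, 5), (13, 1, 22, 17, 30, 2, 8), (13, 1, 22, 17, 32, 37, 5), (13, 1, 22, 17, 32, 37, 8), (13, 5, 9, 13, 21, 40, 12), (13, 5, 9, 13, 3, 19, 12), (13, 5, 9, 13, 30, 2, 12), (13, 5, 9, 13, 32, 37, 12), (32, 36, 40, 17, 10, 10, 5), (32, 36, 40, 17, 10, 10, 8), (32, 36, 40, 17, 21, 26, 5), (32, 36, 40, 17, 21, 26, 8)}
π[B, A]: project onto (B, A) (6 duplicate(s) eliminated) → {(10, 17), (19, 13), (19, 17), (2, 13), (2, 17), (26, 17), (37, 13), (37, 17), (40, 13), (40, 17)}
Selection B < 19: {(10, 17), (2, 13), (2, 17)}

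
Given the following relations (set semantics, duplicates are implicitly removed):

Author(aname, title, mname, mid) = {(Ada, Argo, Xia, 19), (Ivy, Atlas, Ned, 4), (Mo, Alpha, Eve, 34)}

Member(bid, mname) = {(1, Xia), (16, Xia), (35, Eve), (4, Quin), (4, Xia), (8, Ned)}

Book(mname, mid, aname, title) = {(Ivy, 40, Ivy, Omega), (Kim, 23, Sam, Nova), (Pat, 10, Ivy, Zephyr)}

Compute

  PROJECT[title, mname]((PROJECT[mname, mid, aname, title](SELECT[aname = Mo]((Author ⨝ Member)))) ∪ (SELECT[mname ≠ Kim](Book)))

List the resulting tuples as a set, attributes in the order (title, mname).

{(Alpha, Eve), (Omega, Ivy), (Zephyr, Pat)}

Natural join on mname: {(Ada, Argo, Xia, 19, 1), (Ada, Argo, Xia, 19, 16), (Ada, Argo, Xia, 19, 4), (Ivy, Atlas, Ned, 4, 8), (Mo, Alpha, Eve, 34, 35)}
Selection aname = Mo: {(Mo, Alpha, Eve, 34, 35)}
π_{mname, mid, aname, title} gives {(Eve, 34, Mo, Alpha)}.
Selection mname ≠ Kim: {(Ivy, 40, Ivy, Omega), (Pat, 10, Ivy, Zephyr)}
Set union of the two operands is {(Eve, 34, Mo, Alpha), (Ivy, 40, Ivy, Omega), (Pat, 10, Ivy, Zephyr)}.
π_{title, mname} gives {(Alpha, Eve), (Omega, Ivy), (Zephyr, Pat)}.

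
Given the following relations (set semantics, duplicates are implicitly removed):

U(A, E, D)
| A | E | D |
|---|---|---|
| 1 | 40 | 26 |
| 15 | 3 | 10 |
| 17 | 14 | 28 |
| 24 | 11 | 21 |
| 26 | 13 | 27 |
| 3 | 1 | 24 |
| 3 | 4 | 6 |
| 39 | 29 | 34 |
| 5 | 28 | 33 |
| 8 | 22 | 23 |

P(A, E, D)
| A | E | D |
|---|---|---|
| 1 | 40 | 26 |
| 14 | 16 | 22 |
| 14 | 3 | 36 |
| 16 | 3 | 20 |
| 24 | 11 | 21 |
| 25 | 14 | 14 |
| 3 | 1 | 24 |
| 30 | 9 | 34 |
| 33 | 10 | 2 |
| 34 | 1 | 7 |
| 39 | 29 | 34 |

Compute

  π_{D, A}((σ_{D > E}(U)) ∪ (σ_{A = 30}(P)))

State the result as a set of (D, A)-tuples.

{(10, 15), (21, 24), (23, 8), (24, 3), (27, 26), (28, 17), (33, 5), (34, 30), (34, 39), (6, 3)}

Selection D > E: {(15, 3, 10), (17, 14, 28), (24, 11, 21), (26, 13, 27), (3, 1, 24), (3, 4, 6), (39, 29, 34), (5, 28, 33), (8, 22, 23)}
Selection A = 30: {(30, 9, 34)}
Set union of the two operands is {(15, 3, 10), (17, 14, 28), (24, 11, 21), (26, 13, 27), (3, 1, 24), (3, 4, 6), (30, 9, 34), (39, 29, 34), (5, 28, 33), (8, 22, 23)}.
Keep only column(s) D, A: {(10, 15), (21, 24), (23, 8), (24, 3), (27, 26), (28, 17), (33, 5), (34, 30), (34, 39), (6, 3)}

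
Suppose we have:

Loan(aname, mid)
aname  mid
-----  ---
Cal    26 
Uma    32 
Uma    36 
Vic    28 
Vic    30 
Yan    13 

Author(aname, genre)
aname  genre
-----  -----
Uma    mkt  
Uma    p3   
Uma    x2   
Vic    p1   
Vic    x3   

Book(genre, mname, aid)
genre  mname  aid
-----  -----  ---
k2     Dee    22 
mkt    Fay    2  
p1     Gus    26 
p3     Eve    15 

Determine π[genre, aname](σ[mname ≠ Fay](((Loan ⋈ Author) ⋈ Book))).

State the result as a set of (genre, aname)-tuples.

Joining Loan and Author on aname yields {(Uma, 32, mkt), (Uma, 32, p3), (Uma, 32, x2), (Uma, 36, mkt), (Uma, 36, p3), (Uma, 36, x2), (Vic, 28, p1), (Vic, 28, x3), (Vic, 30, p1), (Vic, 30, x3)}.
Joining (Loan ⋈ Author) and Book on genre yields {(Uma, 32, mkt, Fay, 2), (Uma, 32, p3, Eve, 15), (Uma, 36, mkt, Fay, 2), (Uma, 36, p3, Eve, 15), (Vic, 28, p1, Gus, 26), (Vic, 30, p1, Gus, 26)}.
Selection mname ≠ Fay: {(Uma, 32, p3, Eve, 15), (Uma, 36, p3, Eve, 15), (Vic, 28, p1, Gus, 26), (Vic, 30, p1, Gus, 26)}
Keep only column(s) genre, aname (2 duplicate(s) eliminated): {(p1, Vic), (p3, Uma)}

{(p1, Vic), (p3, Uma)}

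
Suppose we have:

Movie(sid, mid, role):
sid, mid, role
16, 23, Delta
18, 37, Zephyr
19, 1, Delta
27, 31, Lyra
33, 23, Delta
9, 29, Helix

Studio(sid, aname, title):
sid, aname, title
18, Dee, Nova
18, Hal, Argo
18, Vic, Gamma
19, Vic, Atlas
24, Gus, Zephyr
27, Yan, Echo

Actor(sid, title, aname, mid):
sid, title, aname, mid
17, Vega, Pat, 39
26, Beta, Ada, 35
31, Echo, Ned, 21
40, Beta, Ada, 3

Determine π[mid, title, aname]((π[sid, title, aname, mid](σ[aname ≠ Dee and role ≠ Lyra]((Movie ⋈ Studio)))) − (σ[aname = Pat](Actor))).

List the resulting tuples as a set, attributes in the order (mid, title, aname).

{(1, Atlas, Vic), (37, Argo, Hal), (37, Gamma, Vic)}

Movie ⋈ Studio (natural join on sid): {(18, 37, Zephyr, Dee, Nova), (18, 37, Zephyr, Hal, Argo), (18, 37, Zephyr, Vic, Gamma), (19, 1, Delta, Vic, Atlas), (27, 31, Lyra, Yan, Echo)}
Filtering on aname ≠ Dee and role ≠ Lyra leaves {(18, 37, Zephyr, Hal, Argo), (18, 37, Zephyr, Vic, Gamma), (19, 1, Delta, Vic, Atlas)}.
π[sid, title, aname, mid]: project onto (sid, title, aname, mid) → {(18, Argo, Hal, 37), (18, Gamma, Vic, 37), (19, Atlas, Vic, 1)}
Filtering on aname = Pat leaves {(17, Vega, Pat, 39)}.
Difference: {(18, Argo, Hal, 37), (18, Gamma, Vic, 37), (19, Atlas, Vic, 1)} with {(17, Vega, Pat, 39)} → {(18, Argo, Hal, 37), (18, Gamma, Vic, 37), (19, Atlas, Vic, 1)}
π[mid, title, aname]: project onto (mid, title, aname) → {(1, Atlas, Vic), (37, Argo, Hal), (37, Gamma, Vic)}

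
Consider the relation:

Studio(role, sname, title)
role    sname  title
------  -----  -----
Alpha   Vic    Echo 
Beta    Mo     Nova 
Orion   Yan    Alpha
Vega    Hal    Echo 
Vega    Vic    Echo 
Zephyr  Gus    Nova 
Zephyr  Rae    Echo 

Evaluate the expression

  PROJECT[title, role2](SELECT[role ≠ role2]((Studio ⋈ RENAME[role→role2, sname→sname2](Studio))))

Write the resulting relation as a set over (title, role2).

ρ[role→role2, sname→sname2]: schema becomes (role2, sname2, title); tuples unchanged.
Natural join on title: {(Alpha, Vic, Echo, Alpha, Vic), (Alpha, Vic, Echo, Vega, Hal), (Alpha, Vic, Echo, Vega, Vic), (Alpha, Vic, Echo, Zephyr, Rae), (Beta, Mo, Nova, Beta, Mo), (Beta, Mo, Nova, Zephyr, Gus), (Orion, Yan, Alpha, Orion, Yan), (Vega, Hal, Echo, Alpha, Vic), (Vega, Hal, Echo, Vega, Hal), (Vega, Hal, Echo, Vega, Vic), (Vega, Hal, Echo, Zephyr, Rae), (Vega, Vic, Echo, Alpha, Vic), (Vega, Vic, Echo, Vega, Hal), (Vega, Vic, Echo, Vega, Vic), (Vega, Vic, Echo, Zephyr, Rae), (Zephyr, Gus, Nova, Beta, Mo), (Zephyr, Gus, Nova, Zephyr, Gus), (Zephyr, Rae, Echo, Alpha, Vic), (Zephyr, Rae, Echo, Vega, Hal), (Zephyr, Rae, Echo, Vega, Vic), (Zephyr, Rae, Echo, Zephyr, Rae)}
Apply σ_{role ≠ role2}; surviving tuples: {(Alpha, Vic, Echo, Vega, Hal), (Alpha, Vic, Echo, Vega, Vic), (Alpha, Vic, Echo, Zephyr, Rae), (Beta, Mo, Nova, Zephyr, Gus), (Vega, Hal, Echo, Alpha, Vic), (Vega, Hal, Echo, Zephyr, Rae), (Vega, Vic, Echo, Alpha, Vic), (Vega, Vic, Echo, Zephyr, Rae), (Zephyr, Gus, Nova, Beta, Mo), (Zephyr, Rae, Echo, Alpha, Vic), (Zephyr, Rae, Echo, Vega, Hal), (Zephyr, Rae, Echo, Vega, Vic)}
π_{title, role2} gives {(Echo, Alpha), (Echo, Vega), (Echo, Zephyr), (Nova, Beta), (Nova, Zephyr)} (7 duplicate(s) eliminated).

{(Echo, Alpha), (Echo, Vega), (Echo, Zephyr), (Nova, Beta), (Nova, Zephyr)}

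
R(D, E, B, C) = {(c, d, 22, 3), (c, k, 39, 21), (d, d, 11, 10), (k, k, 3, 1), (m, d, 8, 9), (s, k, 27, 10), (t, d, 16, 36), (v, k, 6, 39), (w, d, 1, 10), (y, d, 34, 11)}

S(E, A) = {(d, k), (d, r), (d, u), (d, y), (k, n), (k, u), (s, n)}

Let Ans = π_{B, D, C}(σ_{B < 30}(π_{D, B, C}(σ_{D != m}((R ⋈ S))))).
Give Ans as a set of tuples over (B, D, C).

{(1, w, 10), (11, d, 10), (16, t, 36), (22, c, 3), (27, s, 10), (3, k, 1), (6, v, 39)}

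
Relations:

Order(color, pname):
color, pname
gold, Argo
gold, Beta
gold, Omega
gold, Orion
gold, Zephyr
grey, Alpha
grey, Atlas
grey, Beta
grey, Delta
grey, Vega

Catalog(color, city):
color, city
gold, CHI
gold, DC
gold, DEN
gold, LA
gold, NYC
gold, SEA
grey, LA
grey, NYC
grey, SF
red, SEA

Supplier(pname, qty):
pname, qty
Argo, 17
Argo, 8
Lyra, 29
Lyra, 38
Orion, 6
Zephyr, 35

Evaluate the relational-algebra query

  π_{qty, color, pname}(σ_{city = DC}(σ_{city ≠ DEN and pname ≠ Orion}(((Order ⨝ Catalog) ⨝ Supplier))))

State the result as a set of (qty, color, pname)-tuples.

{(17, gold, Argo), (35, gold, Zephyr), (8, gold, Argo)}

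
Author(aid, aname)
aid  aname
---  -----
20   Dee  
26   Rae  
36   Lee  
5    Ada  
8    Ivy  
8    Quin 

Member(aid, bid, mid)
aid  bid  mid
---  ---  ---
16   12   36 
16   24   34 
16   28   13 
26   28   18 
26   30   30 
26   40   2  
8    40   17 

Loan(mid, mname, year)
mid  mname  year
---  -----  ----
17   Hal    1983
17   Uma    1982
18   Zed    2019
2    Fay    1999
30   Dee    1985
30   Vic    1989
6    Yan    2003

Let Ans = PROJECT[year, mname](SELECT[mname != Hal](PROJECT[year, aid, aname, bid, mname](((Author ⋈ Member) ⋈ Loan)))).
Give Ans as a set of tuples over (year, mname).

{(1982, Uma), (1985, Dee), (1989, Vic), (1999, Fay), (2019, Zed)}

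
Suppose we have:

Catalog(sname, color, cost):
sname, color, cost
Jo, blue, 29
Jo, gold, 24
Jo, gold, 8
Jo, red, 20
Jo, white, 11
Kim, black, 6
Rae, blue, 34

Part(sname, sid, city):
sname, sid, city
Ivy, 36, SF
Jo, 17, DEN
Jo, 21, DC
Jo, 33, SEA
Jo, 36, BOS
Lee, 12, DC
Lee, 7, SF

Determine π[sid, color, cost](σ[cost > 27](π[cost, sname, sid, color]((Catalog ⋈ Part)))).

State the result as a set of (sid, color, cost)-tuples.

{(17, blue, 29), (21, blue, 29), (33, blue, 29), (36, blue, 29)}

Catalog ⋈ Part (natural join on sname): {(Jo, blue, 29, 17, DEN), (Jo, blue, 29, 21, DC), (Jo, blue, 29, 33, SEA), (Jo, blue, 29, 36, BOS), (Jo, gold, 24, 17, DEN), (Jo, gold, 24, 21, DC), (Jo, gold, 24, 33, SEA), (Jo, gold, 24, 36, BOS), (Jo, gold, 8, 17, DEN), (Jo, gold, 8, 21, DC), (Jo, gold, 8, 33, SEA), (Jo, gold, 8, 36, BOS), (Jo, red, 20, 17, DEN), (Jo, red, 20, 21, DC), (Jo, red, 20, 33, SEA), (Jo, red, 20, 36, BOS), (Jo, white, 11, 17, DEN), (Jo, white, 11, 21, DC), (Jo, white, 11, 33, SEA), (Jo, white, 11, 36, BOS)}
π[cost, sname, sid, color]: project onto (cost, sname, sid, color) → {(11, Jo, 17, white), (11, Jo, 21, white), (11, Jo, 33, white), (11, Jo, 36, white), (20, Jo, 17, red), (20, Jo, 21, red), (20, Jo, 33, red), (20, Jo, 36, red), (24, Jo, 17, gold), (24, Jo, 21, gold), (24, Jo, 33, gold), (24, Jo, 36, gold), (29, Jo, 17, blue), (29, Jo, 21, blue), (29, Jo, 33, blue), (29, Jo, 36, blue), (8, Jo, 17, gold), (8, Jo, 21, gold), (8, Jo, 33, gold), (8, Jo, 36, gold)}
σ[cost > 27]: keep tuples satisfying cost > 27 → {(29, Jo, 17, blue), (29, Jo, 21, blue), (29, Jo, 33, blue), (29, Jo, 36, blue)}
π[sid, color, cost]: project onto (sid, color, cost) → {(17, blue, 29), (21, blue, 29), (33, blue, 29), (36, blue, 29)}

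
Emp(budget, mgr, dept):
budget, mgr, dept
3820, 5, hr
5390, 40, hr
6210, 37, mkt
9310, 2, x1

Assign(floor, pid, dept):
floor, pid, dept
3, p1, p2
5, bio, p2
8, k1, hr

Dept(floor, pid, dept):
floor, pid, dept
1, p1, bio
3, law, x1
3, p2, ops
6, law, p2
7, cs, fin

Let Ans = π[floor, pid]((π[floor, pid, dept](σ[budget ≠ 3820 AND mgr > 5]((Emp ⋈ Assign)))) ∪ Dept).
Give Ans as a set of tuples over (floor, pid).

{(1, p1), (3, law), (3, p2), (6, law), (7, cs), (8, k1)}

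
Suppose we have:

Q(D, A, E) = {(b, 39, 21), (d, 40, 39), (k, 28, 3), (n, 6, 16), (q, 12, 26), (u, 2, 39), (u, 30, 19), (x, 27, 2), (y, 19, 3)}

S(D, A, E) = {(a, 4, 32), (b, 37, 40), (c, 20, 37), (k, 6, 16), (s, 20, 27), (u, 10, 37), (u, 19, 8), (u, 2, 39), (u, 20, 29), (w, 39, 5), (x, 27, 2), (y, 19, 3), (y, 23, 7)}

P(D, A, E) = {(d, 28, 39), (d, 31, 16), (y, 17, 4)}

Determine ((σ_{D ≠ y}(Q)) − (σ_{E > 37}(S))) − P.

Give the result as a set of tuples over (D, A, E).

σ[D ≠ y]: keep tuples satisfying D ≠ y → {(b, 39, 21), (d, 40, 39), (k, 28, 3), (n, 6, 16), (q, 12, 26), (u, 2, 39), (u, 30, 19), (x, 27, 2)}
σ[E > 37]: keep tuples satisfying E > 37 → {(b, 37, 40), (u, 2, 39)}
Difference: {(b, 39, 21), (d, 40, 39), (k, 28, 3), (n, 6, 16), (q, 12, 26), (u, 2, 39), (u, 30, 19), (x, 27, 2)} with {(b, 37, 40), (u, 2, 39)} → {(b, 39, 21), (d, 40, 39), (k, 28, 3), (n, 6, 16), (q, 12, 26), (u, 30, 19), (x, 27, 2)}
Difference: {(b, 39, 21), (d, 40, 39), (k, 28, 3), (n, 6, 16), (q, 12, 26), (u, 30, 19), (x, 27, 2)} with {(d, 28, 39), (d, 31, 16), (y, 17, 4)} → {(b, 39, 21), (d, 40, 39), (k, 28, 3), (n, 6, 16), (q, 12, 26), (u, 30, 19), (x, 27, 2)}

{(b, 39, 21), (d, 40, 39), (k, 28, 3), (n, 6, 16), (q, 12, 26), (u, 30, 19), (x, 27, 2)}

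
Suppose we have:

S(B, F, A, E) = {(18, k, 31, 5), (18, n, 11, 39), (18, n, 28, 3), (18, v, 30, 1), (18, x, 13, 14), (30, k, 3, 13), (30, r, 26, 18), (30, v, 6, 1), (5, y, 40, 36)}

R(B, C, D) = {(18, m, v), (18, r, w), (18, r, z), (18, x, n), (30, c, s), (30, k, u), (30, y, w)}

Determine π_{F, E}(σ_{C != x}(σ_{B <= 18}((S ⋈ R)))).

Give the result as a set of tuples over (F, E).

Joining S and R on B yields {(18, k, 31, 5, m, v), (18, k, 31, 5, r, w), (18, k, 31, 5, r, z), (18, k, 31, 5, x, n), (18, n, 11, 39, m, v), (18, n, 11, 39, r, w), (18, n, 11, 39, r, z), (18, n, 11, 39, x, n), (18, n, 28, 3, m, v), (18, n, 28, 3, r, w), (18, n, 28, 3, r, z), (18, n, 28, 3, x, n), (18, v, 30, 1, m, v), (18, v, 30, 1, r, w), (18, v, 30, 1, r, z), (18, v, 30, 1, x, n), (18, x, 13, 14, m, v), (18, x, 13, 14, r, w), (18, x, 13, 14, r, z), (18, x, 13, 14, x, n), (30, k, 3, 13, c, s), (30, k, 3, 13, k, u), (30, k, 3, 13, y, w), (30, r, 26, 18, c, s), (30, r, 26, 18, k, u), (30, r, 26, 18, y, w), (30, v, 6, 1, c, s), (30, v, 6, 1, k, u), (30, v, 6, 1, y, w)}.
Selection B <= 18: {(18, k, 31, 5, m, v), (18, k, 31, 5, r, w), (18, k, 31, 5, r, z), (18, k, 31, 5, x, n), (18, n, 11, 39, m, v), (18, n, 11, 39, r, w), (18, n, 11, 39, r, z), (18, n, 11, 39, x, n), (18, n, 28, 3, m, v), (18, n, 28, 3, r, w), (18, n, 28, 3, r, z), (18, n, 28, 3, x, n), (18, v, 30, 1, m, v), (18, v, 30, 1, r, w), (18, v, 30, 1, r, z), (18, v, 30, 1, x, n), (18, x, 13, 14, m, v), (18, x, 13, 14, r, w), (18, x, 13, 14, r, z), (18, x, 13, 14, x, n)}
Selection C != x: {(18, k, 31, 5, m, v), (18, k, 31, 5, r, w), (18, k, 31, 5, r, z), (18, n, 11, 39, m, v), (18, n, 11, 39, r, w), (18, n, 11, 39, r, z), (18, n, 28, 3, m, v), (18, n, 28, 3, r, w), (18, n, 28, 3, r, z), (18, v, 30, 1, m, v), (18, v, 30, 1, r, w), (18, v, 30, 1, r, z), (18, x, 13, 14, m, v), (18, x, 13, 14, r, w), (18, x, 13, 14, r, z)}
π[F, E]: project onto (F, E) (10 duplicate(s) eliminated) → {(k, 5), (n, 3), (n, 39), (v, 1), (x, 14)}

{(k, 5), (n, 3), (n, 39), (v, 1), (x, 14)}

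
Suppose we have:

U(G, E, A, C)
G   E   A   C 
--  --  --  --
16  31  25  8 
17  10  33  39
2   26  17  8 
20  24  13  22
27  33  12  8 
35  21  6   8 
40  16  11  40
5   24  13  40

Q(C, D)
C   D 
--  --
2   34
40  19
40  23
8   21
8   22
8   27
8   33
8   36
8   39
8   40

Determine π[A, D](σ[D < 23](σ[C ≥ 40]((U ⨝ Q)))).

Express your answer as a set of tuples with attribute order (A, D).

{(11, 19), (13, 19)}

Natural join on C: {(16, 31, 25, 8, 21), (16, 31, 25, 8, 22), (16, 31, 25, 8, 27), (16, 31, 25, 8, 33), (16, 31, 25, 8, 36), (16, 31, 25, 8, 39), (16, 31, 25, 8, 40), (2, 26, 17, 8, 21), (2, 26, 17, 8, 22), (2, 26, 17, 8, 27), (2, 26, 17, 8, 33), (2, 26, 17, 8, 36), (2, 26, 17, 8, 39), (2, 26, 17, 8, 40), (27, 33, 12, 8, 21), (27, 33, 12, 8, 22), (27, 33, 12, 8, 27), (27, 33, 12, 8, 33), (27, 33, 12, 8, 36), (27, 33, 12, 8, 39), (27, 33, 12, 8, 40), (35, 21, 6, 8, 21), (35, 21, 6, 8, 22), (35, 21, 6, 8, 27), (35, 21, 6, 8, 33), (35, 21, 6, 8, 36), (35, 21, 6, 8, 39), (35, 21, 6, 8, 40), (40, 16, 11, 40, 19), (40, 16, 11, 40, 23), (5, 24, 13, 40, 19), (5, 24, 13, 40, 23)}
Apply σ_{C ≥ 40}; surviving tuples: {(40, 16, 11, 40, 19), (40, 16, 11, 40, 23), (5, 24, 13, 40, 19), (5, 24, 13, 40, 23)}
Apply σ_{D < 23}; surviving tuples: {(40, 16, 11, 40, 19), (5, 24, 13, 40, 19)}
π_{A, D} gives {(11, 19), (13, 19)}.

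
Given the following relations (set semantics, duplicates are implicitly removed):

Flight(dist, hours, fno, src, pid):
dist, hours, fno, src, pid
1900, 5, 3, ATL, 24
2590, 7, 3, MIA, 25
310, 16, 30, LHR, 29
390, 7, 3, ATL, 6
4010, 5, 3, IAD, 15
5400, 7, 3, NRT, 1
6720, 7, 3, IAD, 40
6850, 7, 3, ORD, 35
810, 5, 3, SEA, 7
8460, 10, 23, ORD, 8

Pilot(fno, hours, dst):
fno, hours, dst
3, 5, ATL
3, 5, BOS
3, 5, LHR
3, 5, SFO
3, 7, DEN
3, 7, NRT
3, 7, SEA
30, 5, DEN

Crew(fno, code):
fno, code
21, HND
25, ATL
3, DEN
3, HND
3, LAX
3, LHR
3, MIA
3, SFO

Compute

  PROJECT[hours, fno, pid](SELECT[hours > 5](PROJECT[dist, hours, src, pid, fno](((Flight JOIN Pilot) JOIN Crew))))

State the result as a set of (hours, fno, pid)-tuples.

{(7, 3, 1), (7, 3, 25), (7, 3, 35), (7, 3, 40), (7, 3, 6)}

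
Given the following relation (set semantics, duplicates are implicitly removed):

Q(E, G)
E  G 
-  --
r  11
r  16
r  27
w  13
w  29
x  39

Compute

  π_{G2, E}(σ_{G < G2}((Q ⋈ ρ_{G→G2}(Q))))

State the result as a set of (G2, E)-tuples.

{(16, r), (27, r), (29, w)}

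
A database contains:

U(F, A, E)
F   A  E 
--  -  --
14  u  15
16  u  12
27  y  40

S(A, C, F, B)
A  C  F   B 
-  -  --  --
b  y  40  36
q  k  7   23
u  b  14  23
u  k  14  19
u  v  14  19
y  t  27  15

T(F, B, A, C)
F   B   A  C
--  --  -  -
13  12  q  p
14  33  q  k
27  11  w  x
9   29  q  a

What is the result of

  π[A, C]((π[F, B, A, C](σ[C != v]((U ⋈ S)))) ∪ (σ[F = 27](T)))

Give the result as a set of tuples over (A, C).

{(u, b), (u, k), (w, x), (y, t)}

Joining U and S on F, A yields {(14, u, 15, b, 23), (14, u, 15, k, 19), (14, u, 15, v, 19), (27, y, 40, t, 15)}.
Apply σ_{C != v}; surviving tuples: {(14, u, 15, b, 23), (14, u, 15, k, 19), (27, y, 40, t, 15)}
π_{F, B, A, C} gives {(14, 19, u, k), (14, 23, u, b), (27, 15, y, t)}.
Apply σ_{F = 27}; surviving tuples: {(27, 11, w, x)}
Union: {(14, 19, u, k), (14, 23, u, b), (27, 15, y, t)} with {(27, 11, w, x)} → {(14, 19, u, k), (14, 23, u, b), (27, 11, w, x), (27, 15, y, t)}
π_{A, C} gives {(u, b), (u, k), (w, x), (y, t)}.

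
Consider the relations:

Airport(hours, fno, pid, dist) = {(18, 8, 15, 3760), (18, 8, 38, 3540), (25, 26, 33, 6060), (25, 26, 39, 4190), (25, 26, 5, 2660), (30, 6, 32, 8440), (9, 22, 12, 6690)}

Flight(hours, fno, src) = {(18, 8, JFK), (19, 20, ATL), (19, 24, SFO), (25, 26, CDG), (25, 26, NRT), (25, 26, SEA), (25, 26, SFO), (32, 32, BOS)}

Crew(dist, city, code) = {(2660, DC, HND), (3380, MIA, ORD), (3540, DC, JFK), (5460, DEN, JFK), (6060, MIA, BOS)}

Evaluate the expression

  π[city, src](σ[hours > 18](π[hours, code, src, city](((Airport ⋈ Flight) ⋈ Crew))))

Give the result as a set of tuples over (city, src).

Joining Airport and Flight on hours, fno yields {(18, 8, 15, 3760, JFK), (18, 8, 38, 3540, JFK), (25, 26, 33, 6060, CDG), (25, 26, 33, 6060, NRT), (25, 26, 33, 6060, SEA), (25, 26, 33, 6060, SFO), (25, 26, 39, 4190, CDG), (25, 26, 39, 4190, NRT), (25, 26, 39, 4190, SEA), (25, 26, 39, 4190, SFO), (25, 26, 5, 2660, CDG), (25, 26, 5, 2660, NRT), (25, 26, 5, 2660, SEA), (25, 26, 5, 2660, SFO)}.
Joining (Airport ⋈ Flight) and Crew on dist yields {(18, 8, 38, 3540, JFK, DC, JFK), (25, 26, 33, 6060, CDG, MIA, BOS), (25, 26, 33, 6060, NRT, MIA, BOS), (25, 26, 33, 6060, SEA, MIA, BOS), (25, 26, 33, 6060, SFO, MIA, BOS), (25, 26, 5, 2660, CDG, DC, HND), (25, 26, 5, 2660, NRT, DC, HND), (25, 26, 5, 2660, SEA, DC, HND), (25, 26, 5, 2660, SFO, DC, HND)}.
π_{hours, code, src, city} gives {(18, JFK, JFK, DC), (25, BOS, CDG, MIA), (25, BOS, NRT, MIA), (25, BOS, SEA, MIA), (25, BOS, SFO, MIA), (25, HND, CDG, DC), (25, HND, NRT, DC), (25, HND, SEA, DC), (25, HND, SFO, DC)}.
Selection hours > 18: {(25, BOS, CDG, MIA), (25, BOS, NRT, MIA), (25, BOS, SEA, MIA), (25, BOS, SFO, MIA), (25, HND, CDG, DC), (25, HND, NRT, DC), (25, HND, SEA, DC), (25, HND, SFO, DC)}
π_{city, src} gives {(DC, CDG), (DC, NRT), (DC, SEA), (DC, SFO), (MIA, CDG), (MIA, NRT), (MIA, SEA), (MIA, SFO)}.

{(DC, CDG), (DC, NRT), (DC, SEA), (DC, SFO), (MIA, CDG), (MIA, NRT), (MIA, SEA), (MIA, SFO)}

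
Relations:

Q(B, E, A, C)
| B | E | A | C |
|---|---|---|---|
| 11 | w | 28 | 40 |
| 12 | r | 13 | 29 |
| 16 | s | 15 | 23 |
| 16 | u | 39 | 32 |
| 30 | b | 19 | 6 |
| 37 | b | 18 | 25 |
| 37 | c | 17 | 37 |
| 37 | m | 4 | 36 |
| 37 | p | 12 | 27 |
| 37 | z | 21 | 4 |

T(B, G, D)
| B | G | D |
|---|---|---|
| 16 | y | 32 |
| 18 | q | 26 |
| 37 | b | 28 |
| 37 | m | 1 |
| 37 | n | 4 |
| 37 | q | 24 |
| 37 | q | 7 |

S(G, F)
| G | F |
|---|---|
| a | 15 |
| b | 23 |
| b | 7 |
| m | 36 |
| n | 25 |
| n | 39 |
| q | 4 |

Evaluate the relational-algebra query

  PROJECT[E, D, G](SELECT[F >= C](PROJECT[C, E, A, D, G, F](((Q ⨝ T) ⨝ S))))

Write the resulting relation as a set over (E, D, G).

Q ⋈ T (natural join on B): {(16, s, 15, 23, y, 32), (16, u, 39, 32, y, 32), (37, b, 18, 25, b, 28), (37, b, 18, 25, m, 1), (37, b, 18, 25, n, 4), (37, b, 18, 25, q, 24), (37, b, 18, 25, q, 7), (37, c, 17, 37, b, 28), (37, c, 17, 37, m, 1), (37, c, 17, 37, n, 4), (37, c, 17, 37, q, 24), (37, c, 17, 37, q, 7), (37, m, 4, 36, b, 28), (37, m, 4, 36, m, 1), (37, m, 4, 36, n, 4), (37, m, 4, 36, q, 24), (37, m, 4, 36, q, 7), (37, p, 12, 27, b, 28), (37, p, 12, 27, m, 1), (37, p, 12, 27, n, 4), (37, p, 12, 27, q, 24), (37, p, 12, 27, q, 7), (37, z, 21, 4, b, 28), (37, z, 21, 4, m, 1), (37, z, 21, 4, n, 4), (37, z, 21, 4, q, 24), (37, z, 21, 4, q, 7)}
(Q ⨝ T) ⋈ S (natural join on G): {(37, b, 18, 25, b, 28, 23), (37, b, 18, 25, b, 28, 7), (37, b, 18, 25, m, 1, 36), (37, b, 18, 25, n, 4, 25), (37, b, 18, 25, n, 4, 39), (37, b, 18, 25, q, 24, 4), (37, b, 18, 25, q, 7, 4), (37, c, 17, 37, b, 28, 23), (37, c, 17, 37, b, 28, 7), (37, c, 17, 37, m, 1, 36), (37, c, 17, 37, n, 4, 25), (37, c, 17, 37, n, 4, 39), (37, c, 17, 37, q, 24, 4), (37, c, 17, 37, q, 7, 4), (37, m, 4, 36, b, 28, 23), (37, m, 4, 36, b, 28, 7), (37, m, 4, 36, m, 1, 36), (37, m, 4, 36, n, 4, 25), (37, m, 4, 36, n, 4, 39), (37, m, 4, 36, q, 24, 4), (37, m, 4, 36, q, 7, 4), (37, p, 12, 27, b, 28, 23), (37, p, 12, 27, b, 28, 7), (37, p, 12, 27, m, 1, 36), (37, p, 12, 27, n, 4, 25), (37, p, 12, 27, n, 4, 39), (37, p, 12, 27, q, 24, 4), (37, p, 12, 27, q, 7, 4), (37, z, 21, 4, b, 28, 23), (37, z, 21, 4, b, 28, 7), (37, z, 21, 4, m, 1, 36), (37, z, 21, 4, n, 4, 25), (37, z, 21, 4, n, 4, 39), (37, z, 21, 4, q, 24, 4), (37, z, 21, 4, q, 7, 4)}
π_{C, E, A, D, G, F} gives {(25, b, 18, 1, m, 36), (25, b, 18, 24, q, 4), (25, b, 18, 28, b, 23), (25, b, 18, 28, b, 7), (25, b, 18, 4, n, 25), (25, b, 18, 4, n, 39), (25, b, 18, 7, q, 4), (27, p, 12, 1, m, 36), (27, p, 12, 24, q, 4), (27, p, 12, 28, b, 23), (27, p, 12, 28, b, 7), (27, p, 12, 4, n, 25), (27, p, 12, 4, n, 39), (27, p, 12, 7, q, 4), (36, m, 4, 1, m, 36), (36, m, 4, 24, q, 4), (36, m, 4, 28, b, 23), (36, m, 4, 28, b, 7), (36, m, 4, 4, n, 25), (36, m, 4, 4, n, 39), (36, m, 4, 7, q, 4), (37, c, 17, 1, m, 36), (37, c, 17, 24, q, 4), (37, c, 17, 28, b, 23), (37, c, 17, 28, b, 7), (37, c, 17, 4, n, 25), (37, c, 17, 4, n, 39), (37, c, 17, 7, q, 4), (4, z, 21, 1, m, 36), (4, z, 21, 24, q, 4), (4, z, 21, 28, b, 23), (4, z, 21, 28, b, 7), (4, z, 21, 4, n, 25), (4, z, 21, 4, n, 39), (4, z, 21, 7, q, 4)}.
Filtering on F >= C leaves {(25, b, 18, 1, m, 36), (25, b, 18, 4, n, 25), (25, b, 18, 4, n, 39), (27, p, 12, 1, m, 36), (27, p, 12, 4, n, 39), (36, m, 4, 1, m, 36), (36, m, 4, 4, n, 39), (37, c, 17, 4, n, 39), (4, z, 21, 1, m, 36), (4, z, 21, 24, q, 4), (4, z, 21, 28, b, 23), (4, z, 21, 28, b, 7), (4, z, 21, 4, n, 25), (4, z, 21, 4, n, 39), (4, z, 21, 7, q, 4)}.
π_{E, D, G} gives {(b, 1, m), (b, 4, n), (c, 4, n), (m, 1, m), (m, 4, n), (p, 1, m), (p, 4, n), (z, 1, m), (z, 24, q), (z, 28, b), (z, 4, n), (z, 7, q)} (3 duplicate(s) eliminated).

{(b, 1, m), (b, 4, n), (c, 4, n), (m, 1, m), (m, 4, n), (p, 1, m), (p, 4, n), (z, 1, m), (z, 24, q), (z, 28, b), (z, 4, n), (z, 7, q)}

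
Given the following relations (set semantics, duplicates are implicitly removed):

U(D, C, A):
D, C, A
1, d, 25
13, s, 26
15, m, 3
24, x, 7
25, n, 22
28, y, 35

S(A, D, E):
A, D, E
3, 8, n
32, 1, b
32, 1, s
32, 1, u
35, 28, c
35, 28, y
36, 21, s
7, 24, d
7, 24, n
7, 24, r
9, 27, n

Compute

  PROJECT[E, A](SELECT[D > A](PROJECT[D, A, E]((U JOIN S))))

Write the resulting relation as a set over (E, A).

{(d, 7), (n, 7), (r, 7)}

U ⋈ S (natural join on D, A): {(24, x, 7, d), (24, x, 7, n), (24, x, 7, r), (28, y, 35, c), (28, y, 35, y)}
π[D, A, E]: project onto (D, A, E) → {(24, 7, d), (24, 7, n), (24, 7, r), (28, 35, c), (28, 35, y)}
Filtering on D > A leaves {(24, 7, d), (24, 7, n), (24, 7, r)}.
π[E, A]: project onto (E, A) → {(d, 7), (n, 7), (r, 7)}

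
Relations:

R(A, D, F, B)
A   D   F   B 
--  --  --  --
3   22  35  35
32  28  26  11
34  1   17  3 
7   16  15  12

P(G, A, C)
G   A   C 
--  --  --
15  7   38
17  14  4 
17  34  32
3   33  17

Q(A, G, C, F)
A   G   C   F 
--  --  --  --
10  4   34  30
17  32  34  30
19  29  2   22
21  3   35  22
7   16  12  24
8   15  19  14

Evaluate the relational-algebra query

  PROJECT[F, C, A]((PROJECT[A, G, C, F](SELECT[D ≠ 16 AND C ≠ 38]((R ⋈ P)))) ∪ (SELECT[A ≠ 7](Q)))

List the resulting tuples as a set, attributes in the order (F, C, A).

Natural join on A: {(34, 1, 17, 3, 17, 32), (7, 16, 15, 12, 15, 38)}
σ[D ≠ 16 AND C ≠ 38]: keep tuples satisfying D ≠ 16 AND C ≠ 38 → {(34, 1, 17, 3, 17, 32)}
π[A, G, C, F]: project onto (A, G, C, F) → {(34, 17, 32, 17)}
σ[A ≠ 7]: keep tuples satisfying A ≠ 7 → {(10, 4, 34, 30), (17, 32, 34, 30), (19, 29, 2, 22), (21, 3, 35, 22), (8, 15, 19, 14)}
Taking the union: {(10, 4, 34, 30), (17, 32, 34, 30), (19, 29, 2, 22), (21, 3, 35, 22), (34, 17, 32, 17), (8, 15, 19, 14)}
π[F, C, A]: project onto (F, C, A) → {(14, 19, 8), (17, 32, 34), (22, 2, 19), (22, 35, 21), (30, 34, 10), (30, 34, 17)}

{(14, 19, 8), (17, 32, 34), (22, 2, 19), (22, 35, 21), (30, 34, 10), (30, 34, 17)}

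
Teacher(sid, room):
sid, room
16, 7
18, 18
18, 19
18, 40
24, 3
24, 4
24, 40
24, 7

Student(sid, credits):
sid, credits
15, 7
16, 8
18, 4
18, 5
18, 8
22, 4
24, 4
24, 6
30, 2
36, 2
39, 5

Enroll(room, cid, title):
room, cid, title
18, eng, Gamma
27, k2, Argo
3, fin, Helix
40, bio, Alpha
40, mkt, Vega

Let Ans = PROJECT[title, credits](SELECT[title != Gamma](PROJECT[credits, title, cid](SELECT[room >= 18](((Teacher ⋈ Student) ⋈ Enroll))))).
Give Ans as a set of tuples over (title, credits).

Joining Teacher and Student on sid yields {(16, 7, 8), (18, 18, 4), (18, 18, 5), (18, 18, 8), (18, 19, 4), (18, 19, 5), (18, 19, 8), (18, 40, 4), (18, 40, 5), (18, 40, 8), (24, 3, 4), (24, 3, 6), (24, 4, 4), (24, 4, 6), (24, 40, 4), (24, 40, 6), (24, 7, 4), (24, 7, 6)}.
Joining (Teacher ⋈ Student) and Enroll on room yields {(18, 18, 4, eng, Gamma), (18, 18, 5, eng, Gamma), (18, 18, 8, eng, Gamma), (18, 40, 4, bio, Alpha), (18, 40, 4, mkt, Vega), (18, 40, 5, bio, Alpha), (18, 40, 5, mkt, Vega), (18, 40, 8, bio, Alpha), (18, 40, 8, mkt, Vega), (24, 3, 4, fin, Helix), (24, 3, 6, fin, Helix), (24, 40, 4, bio, Alpha), (24, 40, 4, mkt, Vega), (24, 40, 6, bio, Alpha), (24, 40, 6, mkt, Vega)}.
Filtering on room >= 18 leaves {(18, 18, 4, eng, Gamma), (18, 18, 5, eng, Gamma), (18, 18, 8, eng, Gamma), (18, 40, 4, bio, Alpha), (18, 40, 4, mkt, Vega), (18, 40, 5, bio, Alpha), (18, 40, 5, mkt, Vega), (18, 40, 8, bio, Alpha), (18, 40, 8, mkt, Vega), (24, 40, 4, bio, Alpha), (24, 40, 4, mkt, Vega), (24, 40, 6, bio, Alpha), (24, 40, 6, mkt, Vega)}.
Projecting to credits, title, cid (2 duplicate(s) eliminated): {(4, Alpha, bio), (4, Gamma, eng), (4, Vega, mkt), (5, Alpha, bio), (5, Gamma, eng), (5, Vega, mkt), (6, Alpha, bio), (6, Vega, mkt), (8, Alpha, bio), (8, Gamma, eng), (8, Vega, mkt)}
Filtering on title != Gamma leaves {(4, Alpha, bio), (4, Vega, mkt), (5, Alpha, bio), (5, Vega, mkt), (6, Alpha, bio), (6, Vega, mkt), (8, Alpha, bio), (8, Vega, mkt)}.
Projecting to title, credits: {(Alpha, 4), (Alpha, 5), (Alpha, 6), (Alpha, 8), (Vega, 4), (Vega, 5), (Vega, 6), (Vega, 8)}

{(Alpha, 4), (Alpha, 5), (Alpha, 6), (Alpha, 8), (Vega, 4), (Vega, 5), (Vega, 6), (Vega, 8)}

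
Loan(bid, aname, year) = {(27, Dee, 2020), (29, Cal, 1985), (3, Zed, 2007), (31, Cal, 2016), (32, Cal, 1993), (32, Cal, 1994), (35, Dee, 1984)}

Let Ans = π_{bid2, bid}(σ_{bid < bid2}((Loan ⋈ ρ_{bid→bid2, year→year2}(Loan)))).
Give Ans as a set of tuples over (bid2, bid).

{(31, 29), (32, 29), (32, 31), (35, 27)}

ρ[bid→bid2, year→year2]: schema becomes (bid2, aname, year2); tuples unchanged.
Joining Loan and ρ_{bid→bid2, year→year2}(Loan) on aname yields {(27, Dee, 2020, 27, 2020), (27, Dee, 2020, 35, 1984), (29, Cal, 1985, 29, 1985), (29, Cal, 1985, 31, 2016), (29, Cal, 1985, 32, 1993), (29, Cal, 1985, 32, 1994), (3, Zed, 2007, 3, 2007), (31, Cal, 2016, 29, 1985), (31, Cal, 2016, 31, 2016), (31, Cal, 2016, 32, 1993), (31, Cal, 2016, 32, 1994), (32, Cal, 1993, 29, 1985), (32, Cal, 1993, 31, 2016), (32, Cal, 1993, 32, 1993), (32, Cal, 1993, 32, 1994), (32, Cal, 1994, 29, 1985), (32, Cal, 1994, 31, 2016), (32, Cal, 1994, 32, 1993), (32, Cal, 1994, 32, 1994), (35, Dee, 1984, 27, 2020), (35, Dee, 1984, 35, 1984)}.
Selection bid < bid2: {(27, Dee, 2020, 35, 1984), (29, Cal, 1985, 31, 2016), (29, Cal, 1985, 32, 1993), (29, Cal, 1985, 32, 1994), (31, Cal, 2016, 32, 1993), (31, Cal, 2016, 32, 1994)}
Projecting to bid2, bid (2 duplicate(s) eliminated): {(31, 29), (32, 29), (32, 31), (35, 27)}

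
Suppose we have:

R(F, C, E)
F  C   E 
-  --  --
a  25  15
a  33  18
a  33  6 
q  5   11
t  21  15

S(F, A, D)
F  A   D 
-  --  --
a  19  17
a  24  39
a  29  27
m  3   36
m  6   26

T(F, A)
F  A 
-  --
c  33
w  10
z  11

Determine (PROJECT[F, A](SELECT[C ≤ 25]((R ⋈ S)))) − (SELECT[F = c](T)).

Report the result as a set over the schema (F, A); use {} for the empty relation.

{(a, 19), (a, 24), (a, 29)}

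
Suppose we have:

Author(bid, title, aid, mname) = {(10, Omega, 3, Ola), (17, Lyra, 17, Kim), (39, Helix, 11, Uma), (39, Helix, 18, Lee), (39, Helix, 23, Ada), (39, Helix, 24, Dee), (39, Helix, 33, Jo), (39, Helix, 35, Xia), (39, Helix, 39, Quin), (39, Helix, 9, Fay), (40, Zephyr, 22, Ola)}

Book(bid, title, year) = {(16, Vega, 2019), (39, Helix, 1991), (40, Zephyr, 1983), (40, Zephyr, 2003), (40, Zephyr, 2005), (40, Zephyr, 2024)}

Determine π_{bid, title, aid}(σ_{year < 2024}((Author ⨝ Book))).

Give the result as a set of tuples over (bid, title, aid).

{(39, Helix, 11), (39, Helix, 18), (39, Helix, 23), (39, Helix, 24), (39, Helix, 33), (39, Helix, 35), (39, Helix, 39), (39, Helix, 9), (40, Zephyr, 22)}

Natural join on bid, title: {(39, Helix, 11, Uma, 1991), (39, Helix, 18, Lee, 1991), (39, Helix, 23, Ada, 1991), (39, Helix, 24, Dee, 1991), (39, Helix, 33, Jo, 1991), (39, Helix, 35, Xia, 1991), (39, Helix, 39, Quin, 1991), (39, Helix, 9, Fay, 1991), (40, Zephyr, 22, Ola, 1983), (40, Zephyr, 22, Ola, 2003), (40, Zephyr, 22, Ola, 2005), (40, Zephyr, 22, Ola, 2024)}
σ[year < 2024]: keep tuples satisfying year < 2024 → {(39, Helix, 11, Uma, 1991), (39, Helix, 18, Lee, 1991), (39, Helix, 23, Ada, 1991), (39, Helix, 24, Dee, 1991), (39, Helix, 33, Jo, 1991), (39, Helix, 35, Xia, 1991), (39, Helix, 39, Quin, 1991), (39, Helix, 9, Fay, 1991), (40, Zephyr, 22, Ola, 1983), (40, Zephyr, 22, Ola, 2003), (40, Zephyr, 22, Ola, 2005)}
Projecting to bid, title, aid (2 duplicate(s) eliminated): {(39, Helix, 11), (39, Helix, 18), (39, Helix, 23), (39, Helix, 24), (39, Helix, 33), (39, Helix, 35), (39, Helix, 39), (39, Helix, 9), (40, Zephyr, 22)}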